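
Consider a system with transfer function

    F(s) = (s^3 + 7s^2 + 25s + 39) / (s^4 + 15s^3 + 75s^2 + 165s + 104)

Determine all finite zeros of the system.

s = -2 ± 3j, -3

Set the numerator to zero: s^3 + 7s^2 + 25s + 39 = 0.
Factoring: (s^2 + 4s + 13)(s + 3) = 0.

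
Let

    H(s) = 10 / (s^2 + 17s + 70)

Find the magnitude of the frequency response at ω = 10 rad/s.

Substitute s = j10: numerator = 10, denominator = -30 + j170.
|H(j10)| = |10| / |-30 + j170| = 10 / 172.63 ≈ 0.05793.

|H(j10)| ≈ 0.05793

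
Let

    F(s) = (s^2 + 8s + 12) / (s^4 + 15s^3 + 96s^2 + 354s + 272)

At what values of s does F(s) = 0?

s = -6, -2

Set the numerator to zero: s^2 + 8s + 12 = 0.
Factoring: (s + 6)(s + 2) = 0.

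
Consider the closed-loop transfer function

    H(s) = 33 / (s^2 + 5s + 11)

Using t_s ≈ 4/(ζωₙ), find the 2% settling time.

Comparing s^2 + 5s + 11 to s^2 + 2ζωₙs + ωₙ²: ωₙ = √11 ≈ 3.317 rad/s and ζ = 5/(2·√11) ≈ 0.7538.
ζωₙ = 5/2 = 2.5, so t_s ≈ 4/(ζωₙ) = 4/2.5 = 1.600 s.

t_s ≈ 1.600 s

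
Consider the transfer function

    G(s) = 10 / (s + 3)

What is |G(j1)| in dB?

|G(j1)|_dB ≈ 10 dB

Substitute s = j1: numerator = 10, denominator = 3 + j1.
|G(j1)| = |10| / |3 + j1| = 10 / 3.1623 ≈ 3.162.
In decibels: 20·log₁₀(3.162) ≈ 10 dB.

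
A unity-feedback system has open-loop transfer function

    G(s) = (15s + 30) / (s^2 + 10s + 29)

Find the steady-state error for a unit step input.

e_ss = 0.4915

G(s) has no poles at the origin.
This is a Type 0 system. Kp = lim_{s→0} G(s) = 30/29.
e_ss = 1/(1 + Kp) = 1/(1 + 30/29) = 29/59 ≈ 0.4915.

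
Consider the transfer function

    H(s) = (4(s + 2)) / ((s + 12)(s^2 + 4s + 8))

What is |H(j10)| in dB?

|H(j10)|_dB ≈ -31.7 dB

Substitute s = j10: numerator = 8 + j40, denominator = -1504 - j440.
|H(j10)| = |8 + j40| / |-1504 - j440| = 40.792 / 1567.0 ≈ 0.02603.
In decibels: 20·log₁₀(0.02603) ≈ -31.7 dB.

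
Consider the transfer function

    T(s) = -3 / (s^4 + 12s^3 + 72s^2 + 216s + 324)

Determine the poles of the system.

The poles are the roots of the denominator s^4 + 12s^3 + 72s^2 + 216s + 324 = 0.
No real roots exist; factor into two real quadratics: (s^2 + 6s + 18)(s^2 + 6s + 18) = 0.
Each quadratic gives a conjugate pair via the quadratic formula.

s = -3 + 3j, -3 - 3j, -3 + 3j, -3 - 3j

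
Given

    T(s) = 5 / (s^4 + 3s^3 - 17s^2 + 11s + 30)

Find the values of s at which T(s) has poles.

s = -6, 2 + j, 2 - j, -1

The poles are the roots of the denominator s^4 + 3s^3 - 17s^2 + 11s + 30 = 0.
Trying s = -6: the polynomial evaluates to 0, so (s + 6) is a factor.
Dividing out leaves s^3 - 3s^2 + s + 5 = 0.
This factors further as (s^2 - 4s + 5)(s + 1) = 0.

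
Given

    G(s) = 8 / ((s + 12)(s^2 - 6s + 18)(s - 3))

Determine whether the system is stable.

unstable

The poles can be read from the denominator factors: s = -12, 3 + 3j, 3 - 3j, 3.
Since the pole(s) at s = 3 + 3j, 3 - 3j, 3 lie in the right half-plane, the system is unstable.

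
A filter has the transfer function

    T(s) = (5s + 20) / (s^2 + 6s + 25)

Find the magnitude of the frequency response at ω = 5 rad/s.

Substitute s = j5: numerator = 20 + j25, denominator = j30.
|T(j5)| = |20 + j25| / |j30| = 32.016 / 30 ≈ 1.067.

|T(j5)| ≈ 1.067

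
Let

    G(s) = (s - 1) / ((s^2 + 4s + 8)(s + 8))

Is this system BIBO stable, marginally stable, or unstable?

The poles can be read from the denominator factors: s = -2 ± 2j, -8.
Since all poles lie strictly in the left half-plane, the system is stable.

stable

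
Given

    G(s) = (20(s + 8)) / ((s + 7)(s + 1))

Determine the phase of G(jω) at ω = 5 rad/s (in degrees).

∠G(j5) ≈ -82.22°

At s = j5: numerator = 160 + j100, denominator = -18 + j40.
∠G = ∠num − ∠den = 32.005° − (114.23°) = -82.22°.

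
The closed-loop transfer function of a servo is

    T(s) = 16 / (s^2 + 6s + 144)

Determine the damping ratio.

Compare the denominator to the standard form s^2 + 2ζωₙs + ωₙ².
ωₙ² = 144, so ωₙ = 12 rad/s.
2ζωₙ = 6, so ζ = 6/(2·12) = 0.25.

ζ = 0.25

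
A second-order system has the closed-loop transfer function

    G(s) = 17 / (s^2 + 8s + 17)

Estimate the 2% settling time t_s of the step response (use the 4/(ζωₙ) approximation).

t_s ≈ 1 s

Comparing s^2 + 8s + 17 to s^2 + 2ζωₙs + ωₙ²: ωₙ = √17 ≈ 4.123 rad/s and ζ = 8/(2·√17) ≈ 0.9701.
ζωₙ = 8/2 = 4, so t_s ≈ 4/(ζωₙ) = 4/4 = 1 s.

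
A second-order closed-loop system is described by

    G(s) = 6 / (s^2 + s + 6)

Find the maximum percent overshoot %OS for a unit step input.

Comparing s^2 + s + 6 to s^2 + 2ζωₙs + ωₙ²: ωₙ = √6 ≈ 2.449 rad/s and ζ = 1/(2·√6) ≈ 0.2041.
%OS = 100·exp(−πζ/√(1−ζ²)) = 100·exp(−π·0.2041/√(1−0.2041²)) ≈ 51.9%.

%OS ≈ 51.9%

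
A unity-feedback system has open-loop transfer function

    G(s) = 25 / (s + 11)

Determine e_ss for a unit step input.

G(s) has no poles at the origin.
This is a Type 0 system. Kp = lim_{s→0} G(s) = 25/11.
e_ss = 1/(1 + Kp) = 1/(1 + 25/11) = 11/36 ≈ 0.3056.

e_ss = 0.3056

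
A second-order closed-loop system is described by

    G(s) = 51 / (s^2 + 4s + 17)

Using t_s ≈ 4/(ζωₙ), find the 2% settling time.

t_s ≈ 2 s

Comparing s^2 + 4s + 17 to s^2 + 2ζωₙs + ωₙ²: ωₙ = √17 ≈ 4.123 rad/s and ζ = 4/(2·√17) ≈ 0.4851.
ζωₙ = 4/2 = 2, so t_s ≈ 4/(ζωₙ) = 4/2 = 2 s.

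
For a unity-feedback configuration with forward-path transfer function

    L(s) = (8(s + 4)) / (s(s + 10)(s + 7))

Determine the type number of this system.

Type 1

The denominator has 1 factor of s at the origin (free integrator), so this is a Type 1 system.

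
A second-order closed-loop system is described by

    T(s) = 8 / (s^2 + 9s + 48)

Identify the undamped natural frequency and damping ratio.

ωₙ ≈ 6.928 rad/s, ζ ≈ 0.6495

Compare the denominator to the standard form s^2 + 2ζωₙs + ωₙ².
ωₙ² = 48, so ωₙ = √48 ≈ 6.928 rad/s.
2ζωₙ = 9, so ζ = 9/(2·√48) ≈ 0.6495.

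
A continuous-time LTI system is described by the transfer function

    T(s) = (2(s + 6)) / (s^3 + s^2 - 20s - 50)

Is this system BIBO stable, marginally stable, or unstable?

The denominator s^3 + s^2 - 20s - 50 factors as (s^2 + 6s + 10)(s - 5), giving poles at s = -3 + j, -3 - j, 5.
Since the pole(s) at s = 5 lie in the right half-plane, the system is unstable.

unstable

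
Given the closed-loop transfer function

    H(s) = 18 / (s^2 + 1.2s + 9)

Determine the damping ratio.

ζ = 0.2

Compare the denominator to the standard form s^2 + 2ζωₙs + ωₙ².
ωₙ² = 9, so ωₙ = 3 rad/s.
2ζωₙ = 1.2, so ζ = 1.2/(2·3) = 0.2.
With ζ = 0.2 the response is underdamped.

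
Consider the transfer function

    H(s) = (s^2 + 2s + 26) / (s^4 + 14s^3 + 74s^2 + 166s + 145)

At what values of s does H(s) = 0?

s = -1 ± 5j

Set the numerator to zero: s^2 + 2s + 26 = 0.
Factoring: (s^2 + 2s + 26) = 0.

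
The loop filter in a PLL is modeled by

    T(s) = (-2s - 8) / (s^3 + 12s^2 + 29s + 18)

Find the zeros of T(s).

Set the numerator to zero: -2s - 8 = 0, i.e. -2·(s + 4) = 0.
So s = -4.

s = -4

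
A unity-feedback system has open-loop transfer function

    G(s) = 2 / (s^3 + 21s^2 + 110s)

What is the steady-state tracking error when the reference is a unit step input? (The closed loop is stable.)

e_ss = 0

G(s) has one pole at the origin.
This is a Type 1 system; for a step input the steady-state error is zero.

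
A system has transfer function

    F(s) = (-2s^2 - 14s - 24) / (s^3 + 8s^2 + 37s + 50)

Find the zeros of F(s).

s = -3, -4

Set the numerator to zero: -2s^2 - 14s - 24 = 0, i.e. -2·(s^2 + 7s + 12) = 0.
Factoring: (s + 3)(s + 4) = 0.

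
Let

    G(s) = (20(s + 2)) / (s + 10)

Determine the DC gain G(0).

G(0) = 4

Set s = 0: G(0) = (40) / (10) = 4.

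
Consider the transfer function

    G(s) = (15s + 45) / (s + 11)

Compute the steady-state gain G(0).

G(0) = 45/11 ≈ 4.091

Set s = 0: G(0) = (45) / (11) = 45/11.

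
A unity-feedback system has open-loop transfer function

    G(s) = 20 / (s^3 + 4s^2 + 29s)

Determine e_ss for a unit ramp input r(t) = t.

e_ss = 1.450

G(s) has one pole at the origin.
This is a Type 1 system. Kv = lim_{s→0} s·G(s) = 20/29.
e_ss = 1/Kv = 1/(20/29) = 29/20 ≈ 1.450.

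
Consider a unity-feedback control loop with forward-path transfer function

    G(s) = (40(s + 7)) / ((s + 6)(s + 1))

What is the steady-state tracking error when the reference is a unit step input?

G(s) has no poles at the origin.
This is a Type 0 system. Kp = lim_{s→0} G(s) = 280/6 = 140/3.
e_ss = 1/(1 + Kp) = 1/(1 + 140/3) = 3/143 ≈ 0.02098.

e_ss = 0.02098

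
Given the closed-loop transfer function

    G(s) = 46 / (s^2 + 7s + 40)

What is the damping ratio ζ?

ζ ≈ 0.5534

Compare the denominator to the standard form s^2 + 2ζωₙs + ωₙ².
ωₙ² = 40, so ωₙ = √40 ≈ 6.325 rad/s.
2ζωₙ = 7, so ζ = 7/(2·√40) ≈ 0.5534.
With ζ = 0.5534 the response is underdamped.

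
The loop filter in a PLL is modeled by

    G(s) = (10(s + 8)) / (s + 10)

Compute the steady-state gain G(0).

Set s = 0: G(0) = (80) / (10) = 8.

G(0) = 8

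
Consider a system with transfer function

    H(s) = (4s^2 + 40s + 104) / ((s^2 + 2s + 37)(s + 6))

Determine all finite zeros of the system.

s = -5 + j, -5 - j

Set the numerator to zero: 4s^2 + 40s + 104 = 0, i.e. 4·(s^2 + 10s + 26) = 0.
Factoring: (s^2 + 10s + 26) = 0.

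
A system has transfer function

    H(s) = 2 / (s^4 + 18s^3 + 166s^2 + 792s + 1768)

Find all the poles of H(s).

s = -4 ± 6j, -5 ± 3j

The poles are the roots of the denominator s^4 + 18s^3 + 166s^2 + 792s + 1768 = 0.
No real roots exist; factor into two real quadratics: (s^2 + 8s + 52)(s^2 + 10s + 34) = 0.
Each quadratic gives a conjugate pair via the quadratic formula.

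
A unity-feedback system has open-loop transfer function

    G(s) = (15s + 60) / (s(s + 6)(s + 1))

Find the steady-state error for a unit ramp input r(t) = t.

e_ss = 0.1000

G(s) has one pole at the origin.
This is a Type 1 system. Kv = lim_{s→0} s·G(s) = 60/6 = 10.
e_ss = 1/Kv = 1/(10) = 1/10 ≈ 0.1000.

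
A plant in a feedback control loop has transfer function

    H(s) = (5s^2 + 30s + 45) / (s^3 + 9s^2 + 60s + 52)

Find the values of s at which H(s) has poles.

s = -1, -4 ± 6j

The poles are the roots of the denominator s^3 + 9s^2 + 60s + 52 = 0.
Trying s = -1: the polynomial evaluates to 0, so (s + 1) is a factor.
Dividing out leaves s^2 + 8s + 52 = 0.
The quadratic formula then gives s = -4 ± 6j.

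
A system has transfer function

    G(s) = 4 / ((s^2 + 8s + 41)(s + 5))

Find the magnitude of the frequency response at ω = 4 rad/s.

|G(j4)| ≈ 0.01538

Substitute s = j4: numerator = 4, denominator = -3 + j260.
|G(j4)| = |4| / |-3 + j260| = 4 / 260.02 ≈ 0.01538.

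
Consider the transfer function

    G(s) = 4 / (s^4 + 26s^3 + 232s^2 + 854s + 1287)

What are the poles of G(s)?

s = -3 ± 2j, -11, -9

The poles are the roots of the denominator s^4 + 26s^3 + 232s^2 + 854s + 1287 = 0.
Trying s = -11: the polynomial evaluates to 0, so (s + 11) is a factor.
Dividing out leaves s^3 + 15s^2 + 67s + 117 = 0.
This factors further as (s^2 + 6s + 13)(s + 9) = 0.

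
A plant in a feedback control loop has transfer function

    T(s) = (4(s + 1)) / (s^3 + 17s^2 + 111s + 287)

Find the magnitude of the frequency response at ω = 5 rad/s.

|T(j5)| ≈ 0.04516

Substitute s = j5: numerator = 4 + j20, denominator = -138 + j430.
|T(j5)| = |4 + j20| / |-138 + j430| = 20.396 / 451.60 ≈ 0.04516.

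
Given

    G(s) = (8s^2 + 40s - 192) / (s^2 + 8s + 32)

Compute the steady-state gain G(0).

G(0) = -6

Set s = 0: G(0) = (-192) / (32) = -6.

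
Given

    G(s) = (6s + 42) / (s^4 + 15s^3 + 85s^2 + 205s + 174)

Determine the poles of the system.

The poles are the roots of the denominator s^4 + 15s^3 + 85s^2 + 205s + 174 = 0.
Trying s = -3: the polynomial evaluates to 0, so (s + 3) is a factor.
Dividing out leaves s^3 + 12s^2 + 49s + 58 = 0.
This factors further as (s^2 + 10s + 29)(s + 2) = 0.

s = -5 + 2j, -5 - 2j, -3, -2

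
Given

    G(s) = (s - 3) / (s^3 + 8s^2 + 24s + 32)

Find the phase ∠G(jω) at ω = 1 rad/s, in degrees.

∠G(j1) ≈ 117.8°

At s = j1: numerator = -3 + j1, denominator = 24 + j23.
∠G = ∠num − ∠den = 161.57° − (43.781°) = 117.8°.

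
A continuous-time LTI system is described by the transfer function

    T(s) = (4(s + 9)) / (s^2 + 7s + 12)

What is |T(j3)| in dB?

|T(j3)|_dB ≈ 5.05 dB

Substitute s = j3: numerator = 36 + j12, denominator = 3 + j21.
|T(j3)| = |36 + j12| / |3 + j21| = 37.947 / 21.213 ≈ 1.789.
In decibels: 20·log₁₀(1.789) ≈ 5.05 dB.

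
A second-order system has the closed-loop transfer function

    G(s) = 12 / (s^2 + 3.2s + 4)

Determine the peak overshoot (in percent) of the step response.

Comparing s^2 + 3.2s + 4 to s^2 + 2ζωₙs + ωₙ²: ωₙ = 2 rad/s and ζ = 3.2/(2·2) = 0.8.
%OS = 100·exp(−πζ/√(1−ζ²)) = 100·exp(−π·0.8/√(1−0.8²)) ≈ 1.52%.

%OS ≈ 1.52%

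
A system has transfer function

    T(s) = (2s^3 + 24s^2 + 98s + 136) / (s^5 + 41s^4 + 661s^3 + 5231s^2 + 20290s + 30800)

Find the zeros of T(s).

s = -4 + j, -4 - j, -4

Set the numerator to zero: 2s^3 + 24s^2 + 98s + 136 = 0, i.e. 2·(s^3 + 12s^2 + 49s + 68) = 0.
Factoring: (s^2 + 8s + 17)(s + 4) = 0.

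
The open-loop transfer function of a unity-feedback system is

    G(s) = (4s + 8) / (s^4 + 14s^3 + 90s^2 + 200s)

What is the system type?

Factor s from the denominator: s^4 + 14s^3 + 90s^2 + 200s = s·(s^3 + 14s^2 + 90s + 200).
There is 1 pole at the origin, so the system is Type 1.

Type 1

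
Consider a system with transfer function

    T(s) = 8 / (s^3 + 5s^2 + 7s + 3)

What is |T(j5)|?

|T(j5)| ≈ 0.05277

Substitute s = j5: numerator = 8, denominator = -122 - j90.
|T(j5)| = |8| / |-122 - j90| = 8 / 151.60 ≈ 0.05277.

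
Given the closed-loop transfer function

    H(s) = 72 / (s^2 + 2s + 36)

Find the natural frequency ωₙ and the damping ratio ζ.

Compare the denominator to the standard form s^2 + 2ζωₙs + ωₙ².
ωₙ² = 36, so ωₙ = 6 rad/s.
2ζωₙ = 2, so ζ = 2/(2·6) ≈ 0.1667.

ωₙ = 6 rad/s, ζ ≈ 0.1667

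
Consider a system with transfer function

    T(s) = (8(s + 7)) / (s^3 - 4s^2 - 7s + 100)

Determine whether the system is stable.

The denominator s^3 - 4s^2 - 7s + 100 factors as (s + 4)(s^2 - 8s + 25), giving poles at s = -4, 4 ± 3j.
Since the pole(s) at s = 4 ± 3j lie in the right half-plane, the system is unstable.

unstable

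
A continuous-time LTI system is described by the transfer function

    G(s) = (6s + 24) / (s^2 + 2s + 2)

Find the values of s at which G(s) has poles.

The poles are the roots of the denominator s^2 + 2s + 2 = 0.
Using the quadratic formula: s = (-2 ± √(-4))/2 = -1 ± 1j.

s = -1 + j, -1 - j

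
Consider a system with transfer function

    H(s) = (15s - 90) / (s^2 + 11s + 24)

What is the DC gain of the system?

H(0) = -15/4 ≈ -3.750

Set s = 0: H(0) = (-90) / (24) = -15/4.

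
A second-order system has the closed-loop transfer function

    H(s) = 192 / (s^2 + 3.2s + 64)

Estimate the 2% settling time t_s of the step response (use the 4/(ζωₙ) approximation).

Comparing s^2 + 3.2s + 64 to s^2 + 2ζωₙs + ωₙ²: ωₙ = 8 rad/s and ζ = 3.2/(2·8) = 0.2.
ζωₙ = 3.2/2 = 1.6, so t_s ≈ 4/(ζωₙ) = 4/1.6 = 2.500 s.

t_s ≈ 2.500 s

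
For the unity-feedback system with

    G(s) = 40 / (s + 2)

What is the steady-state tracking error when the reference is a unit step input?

e_ss = 0.04762

G(s) has no poles at the origin.
This is a Type 0 system. Kp = lim_{s→0} G(s) = 40/2 = 20.
e_ss = 1/(1 + Kp) = 1/(1 + 20) = 1/21 ≈ 0.04762.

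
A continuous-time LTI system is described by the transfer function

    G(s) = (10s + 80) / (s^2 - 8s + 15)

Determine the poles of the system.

The poles are the roots of the denominator s^2 - 8s + 15 = 0.
Factoring: (s - 3)(s - 5) = 0, so s = 3 and s = 5.

s = 3, 5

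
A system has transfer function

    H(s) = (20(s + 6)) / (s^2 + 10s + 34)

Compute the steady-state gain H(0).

H(0) = 60/17 ≈ 3.529

Set s = 0: H(0) = (120) / (34) = 60/17.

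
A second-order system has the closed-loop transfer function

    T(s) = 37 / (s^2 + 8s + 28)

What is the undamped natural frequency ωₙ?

Compare the denominator to the standard form s^2 + 2ζωₙs + ωₙ².
ωₙ² = 28, so ωₙ = √28 ≈ 5.292 rad/s.

ωₙ ≈ 5.292 rad/s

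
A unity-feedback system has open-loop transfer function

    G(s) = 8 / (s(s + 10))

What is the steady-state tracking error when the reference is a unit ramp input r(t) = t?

e_ss = 1.250

G(s) has one pole at the origin.
This is a Type 1 system. Kv = lim_{s→0} s·G(s) = 8/10 = 4/5.
e_ss = 1/Kv = 1/(4/5) = 5/4 ≈ 1.250.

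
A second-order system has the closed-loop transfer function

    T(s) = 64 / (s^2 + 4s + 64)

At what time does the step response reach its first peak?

t_p ≈ 0.4056 s

Comparing s^2 + 4s + 64 to s^2 + 2ζωₙs + ωₙ²: ωₙ = 8 rad/s and ζ = 4/(2·8) = 0.25.
ζωₙ = 4/2 = 2, so ω_d = ωₙ√(1−ζ²) = √(ωₙ² − (ζωₙ)²) = √(64 − 2²) = √60 ≈ 7.746 rad/s.
t_p = π/ω_d = π/7.746 ≈ 0.4056 s.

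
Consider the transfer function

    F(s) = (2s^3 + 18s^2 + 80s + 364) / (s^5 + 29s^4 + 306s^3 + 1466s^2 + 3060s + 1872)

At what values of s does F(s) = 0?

Set the numerator to zero: 2s^3 + 18s^2 + 80s + 364 = 0, i.e. 2·(s^3 + 9s^2 + 40s + 182) = 0.
Factoring: (s^2 + 2s + 26)(s + 7) = 0.

s = -1 ± 5j, -7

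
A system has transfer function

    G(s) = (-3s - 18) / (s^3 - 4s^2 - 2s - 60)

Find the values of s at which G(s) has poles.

s = -1 ± 3j, 6

The poles are the roots of the denominator s^3 - 4s^2 - 2s - 60 = 0.
Trying s = 6: the polynomial evaluates to 0, so (s - 6) is a factor.
Dividing out leaves s^2 + 2s + 10 = 0.
The quadratic formula then gives s = -1 ± 3j.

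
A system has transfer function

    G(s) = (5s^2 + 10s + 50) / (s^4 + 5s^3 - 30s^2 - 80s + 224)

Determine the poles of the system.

The poles are the roots of the denominator s^4 + 5s^3 - 30s^2 - 80s + 224 = 0.
Trying s = -4: the polynomial evaluates to 0, so (s + 4) is a factor.
Dividing out leaves s^3 + s^2 - 34s + 56 = 0.
This factors further as (s - 2)(s - 4)(s + 7) = 0.

s = -4, 2, 4, -7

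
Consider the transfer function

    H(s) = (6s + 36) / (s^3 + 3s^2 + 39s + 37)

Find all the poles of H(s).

s = -1 + 6j, -1 - 6j, -1

The poles are the roots of the denominator s^3 + 3s^2 + 39s + 37 = 0.
Trying s = -1: the polynomial evaluates to 0, so (s + 1) is a factor.
Dividing out leaves s^2 + 2s + 37 = 0.
The quadratic formula then gives s = -1 ± 6j.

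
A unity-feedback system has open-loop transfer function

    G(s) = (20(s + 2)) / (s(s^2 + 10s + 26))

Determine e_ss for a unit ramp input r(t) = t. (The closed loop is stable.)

G(s) has one pole at the origin.
This is a Type 1 system. Kv = lim_{s→0} s·G(s) = 40/26 = 20/13.
e_ss = 1/Kv = 1/(20/13) = 13/20 ≈ 0.6500.

e_ss = 0.6500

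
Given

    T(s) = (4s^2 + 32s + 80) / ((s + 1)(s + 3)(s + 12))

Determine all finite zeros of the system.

Set the numerator to zero: 4s^2 + 32s + 80 = 0, i.e. 4·(s^2 + 8s + 20) = 0.
Factoring: (s^2 + 8s + 20) = 0.

s = -4 + 2j, -4 - 2j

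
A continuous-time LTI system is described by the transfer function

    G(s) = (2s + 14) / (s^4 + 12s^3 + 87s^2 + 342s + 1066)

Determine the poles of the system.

s = -5 ± 4j, -1 ± 5j

The poles are the roots of the denominator s^4 + 12s^3 + 87s^2 + 342s + 1066 = 0.
No real roots exist; factor into two real quadratics: (s^2 + 10s + 41)(s^2 + 2s + 26) = 0.
Each quadratic gives a conjugate pair via the quadratic formula.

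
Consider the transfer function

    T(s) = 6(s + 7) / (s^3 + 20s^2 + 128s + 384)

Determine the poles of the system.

The poles are the roots of the denominator s^3 + 20s^2 + 128s + 384 = 0.
Trying s = -12: the polynomial evaluates to 0, so (s + 12) is a factor.
Dividing out leaves s^2 + 8s + 32 = 0.
The quadratic formula then gives s = -4 ± 4j.

s = -4 + 4j, -4 - 4j, -12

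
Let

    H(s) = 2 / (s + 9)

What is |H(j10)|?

|H(j10)| ≈ 0.1487

Substitute s = j10: numerator = 2, denominator = 9 + j10.
|H(j10)| = |2| / |9 + j10| = 2 / 13.454 ≈ 0.1487.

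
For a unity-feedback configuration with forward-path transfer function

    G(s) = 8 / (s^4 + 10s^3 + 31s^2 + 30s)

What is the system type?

Type 1

Factor s from the denominator: s^4 + 10s^3 + 31s^2 + 30s = s·(s^3 + 10s^2 + 31s + 30).
There is 1 pole at the origin, so the system is Type 1.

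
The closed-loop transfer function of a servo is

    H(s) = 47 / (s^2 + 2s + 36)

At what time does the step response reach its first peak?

t_p ≈ 0.5310 s

Comparing s^2 + 2s + 36 to s^2 + 2ζωₙs + ωₙ²: ωₙ = 6 rad/s and ζ = 2/(2·6) ≈ 0.1667.
ζωₙ = 2/2 = 1, so ω_d = ωₙ√(1−ζ²) = √(ωₙ² − (ζωₙ)²) = √(36 − 1²) = √35 ≈ 5.916 rad/s.
t_p = π/ω_d = π/5.916 ≈ 0.5310 s.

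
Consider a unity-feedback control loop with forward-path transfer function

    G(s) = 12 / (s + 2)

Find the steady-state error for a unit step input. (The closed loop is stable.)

e_ss = 0.1429

G(s) has no poles at the origin.
This is a Type 0 system. Kp = lim_{s→0} G(s) = 12/2 = 6.
e_ss = 1/(1 + Kp) = 1/(1 + 6) = 1/7 ≈ 0.1429.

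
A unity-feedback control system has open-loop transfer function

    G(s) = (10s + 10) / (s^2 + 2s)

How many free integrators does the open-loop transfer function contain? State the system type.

Factor s from the denominator: s^2 + 2s = s·(s + 2).
There is 1 pole at the origin, so the system is Type 1.

Type 1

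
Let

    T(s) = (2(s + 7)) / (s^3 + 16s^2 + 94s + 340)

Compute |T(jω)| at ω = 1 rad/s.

Substitute s = j1: numerator = 14 + j2, denominator = 324 + j93.
|T(j1)| = |14 + j2| / |324 + j93| = 14.142 / 337.08 ≈ 0.04195.

|T(j1)| ≈ 0.04195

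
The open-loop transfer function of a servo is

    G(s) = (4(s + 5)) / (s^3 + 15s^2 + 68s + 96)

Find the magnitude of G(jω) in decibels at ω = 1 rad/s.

|G(j1)|_dB ≈ -14.2 dB

Substitute s = j1: numerator = 20 + j4, denominator = 81 + j67.
|G(j1)| = |20 + j4| / |81 + j67| = 20.396 / 105.12 ≈ 0.1940.
In decibels: 20·log₁₀(0.1940) ≈ -14.2 dB.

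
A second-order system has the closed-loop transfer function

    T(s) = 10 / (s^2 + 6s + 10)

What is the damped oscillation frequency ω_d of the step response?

Comparing s^2 + 6s + 10 to s^2 + 2ζωₙs + ωₙ²: ωₙ = √10 ≈ 3.162 rad/s and ζ = 6/(2·√10) ≈ 0.9487.
ζωₙ = 6/2 = 3, so ω_d = ωₙ√(1−ζ²) = √(ωₙ² − (ζωₙ)²) = √(10 − 3²) = √1 = 1 rad/s.

ω_d = 1 rad/s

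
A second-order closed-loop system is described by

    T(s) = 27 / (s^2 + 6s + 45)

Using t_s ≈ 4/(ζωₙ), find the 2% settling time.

Comparing s^2 + 6s + 45 to s^2 + 2ζωₙs + ωₙ²: ωₙ = √45 ≈ 6.708 rad/s and ζ = 6/(2·√45) ≈ 0.4472.
ζωₙ = 6/2 = 3, so t_s ≈ 4/(ζωₙ) = 4/3 ≈ 1.333 s.

t_s ≈ 1.333 s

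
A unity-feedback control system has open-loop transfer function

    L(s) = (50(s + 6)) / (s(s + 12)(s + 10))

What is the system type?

Type 1

The denominator has 1 factor of s at the origin (free integrator), so this is a Type 1 system.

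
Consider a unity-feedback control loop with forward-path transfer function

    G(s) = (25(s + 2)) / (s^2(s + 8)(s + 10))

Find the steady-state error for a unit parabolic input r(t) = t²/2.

e_ss = 1.600

G(s) has 2 poles at the origin.
This is a Type 2 system. Ka = lim_{s→0} s^2·G(s) = 50/80 = 5/8.
e_ss = 1/Ka = 1/(5/8) = 8/5 ≈ 1.600.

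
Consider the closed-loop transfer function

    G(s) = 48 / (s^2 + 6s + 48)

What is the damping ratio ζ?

Compare the denominator to the standard form s^2 + 2ζωₙs + ωₙ².
ωₙ² = 48, so ωₙ = √48 ≈ 6.928 rad/s.
2ζωₙ = 6, so ζ = 6/(2·√48) ≈ 0.4330.

ζ ≈ 0.4330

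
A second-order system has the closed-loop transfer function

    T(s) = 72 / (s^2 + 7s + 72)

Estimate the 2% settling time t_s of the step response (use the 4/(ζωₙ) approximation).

Comparing s^2 + 7s + 72 to s^2 + 2ζωₙs + ωₙ²: ωₙ = √72 ≈ 8.485 rad/s and ζ = 7/(2·√72) ≈ 0.4125.
ζωₙ = 7/2 = 3.5, so t_s ≈ 4/(ζωₙ) = 4/3.5 ≈ 1.143 s.

t_s ≈ 1.143 s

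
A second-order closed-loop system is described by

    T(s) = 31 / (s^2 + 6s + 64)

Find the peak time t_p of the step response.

t_p ≈ 0.4236 s

Comparing s^2 + 6s + 64 to s^2 + 2ζωₙs + ωₙ²: ωₙ = 8 rad/s and ζ = 6/(2·8) = 0.375.
ζωₙ = 6/2 = 3, so ω_d = ωₙ√(1−ζ²) = √(ωₙ² − (ζωₙ)²) = √(64 − 3²) = √55 ≈ 7.416 rad/s.
t_p = π/ω_d = π/7.416 ≈ 0.4236 s.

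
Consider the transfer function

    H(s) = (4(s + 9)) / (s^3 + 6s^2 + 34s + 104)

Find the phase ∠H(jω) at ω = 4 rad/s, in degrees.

∠H(j4) ≈ -59.70°

At s = j4: numerator = 36 + j16, denominator = 8 + j72.
∠H = ∠num − ∠den = 23.962° − (83.660°) = -59.70°.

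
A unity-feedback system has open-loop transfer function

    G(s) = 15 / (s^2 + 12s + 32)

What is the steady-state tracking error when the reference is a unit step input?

e_ss = 0.6809

G(s) has no poles at the origin.
This is a Type 0 system. Kp = lim_{s→0} G(s) = 15/32.
e_ss = 1/(1 + Kp) = 1/(1 + 15/32) = 32/47 ≈ 0.6809.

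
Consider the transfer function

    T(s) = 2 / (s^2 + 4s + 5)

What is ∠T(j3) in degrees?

∠T(j3) ≈ -108.4°

At s = j3: numerator = 2, denominator = -4 + j12.
∠T = ∠num − ∠den = 0° − (108.43°) = -108.4°.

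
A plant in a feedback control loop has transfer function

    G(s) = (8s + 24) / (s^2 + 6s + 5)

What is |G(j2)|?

|G(j2)| ≈ 2.395

Substitute s = j2: numerator = 24 + j16, denominator = 1 + j12.
|G(j2)| = |24 + j16| / |1 + j12| = 28.844 / 12.042 ≈ 2.395.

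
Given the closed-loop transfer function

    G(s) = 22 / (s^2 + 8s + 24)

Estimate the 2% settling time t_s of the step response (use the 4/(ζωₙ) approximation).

Comparing s^2 + 8s + 24 to s^2 + 2ζωₙs + ωₙ²: ωₙ = √24 ≈ 4.899 rad/s and ζ = 8/(2·√24) ≈ 0.8165.
ζωₙ = 8/2 = 4, so t_s ≈ 4/(ζωₙ) = 4/4 = 1 s.

t_s ≈ 1 s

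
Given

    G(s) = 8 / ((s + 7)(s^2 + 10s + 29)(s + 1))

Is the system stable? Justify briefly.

The poles can be read from the denominator factors: s = -7, -5 ± 2j, -1.
Since all poles lie strictly in the left half-plane, the system is stable.

stable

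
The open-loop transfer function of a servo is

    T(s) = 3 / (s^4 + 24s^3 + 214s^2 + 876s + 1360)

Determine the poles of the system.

The poles are the roots of the denominator s^4 + 24s^3 + 214s^2 + 876s + 1360 = 0.
Trying s = -10: the polynomial evaluates to 0, so (s + 10) is a factor.
Dividing out leaves s^3 + 14s^2 + 74s + 136 = 0.
This factors further as (s^2 + 10s + 34)(s + 4) = 0.

s = -5 ± 3j, -10, -4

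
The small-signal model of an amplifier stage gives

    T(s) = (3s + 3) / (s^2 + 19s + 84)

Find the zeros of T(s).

s = -1

Set the numerator to zero: 3s + 3 = 0, i.e. 3·(s + 1) = 0.
So s = -1.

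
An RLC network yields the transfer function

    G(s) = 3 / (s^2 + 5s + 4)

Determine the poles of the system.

The poles are the roots of the denominator s^2 + 5s + 4 = 0.
Factoring: (s + 4)(s + 1) = 0, so s = -4 and s = -1.

s = -4, -1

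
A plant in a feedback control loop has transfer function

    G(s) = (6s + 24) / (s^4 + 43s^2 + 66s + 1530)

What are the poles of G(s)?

s = 3 + 6j, 3 - 6j, -3 + 5j, -3 - 5j

The poles are the roots of the denominator s^4 + 43s^2 + 66s + 1530 = 0.
No real roots exist; factor into two real quadratics: (s^2 - 6s + 45)(s^2 + 6s + 34) = 0.
Each quadratic gives a conjugate pair via the quadratic formula.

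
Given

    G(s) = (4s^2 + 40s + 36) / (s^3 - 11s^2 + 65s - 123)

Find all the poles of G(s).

The poles are the roots of the denominator s^3 - 11s^2 + 65s - 123 = 0.
Trying s = 3: the polynomial evaluates to 0, so (s - 3) is a factor.
Dividing out leaves s^2 - 8s + 41 = 0.
The quadratic formula then gives s = 4 ± 5j.

s = 4 + 5j, 4 - 5j, 3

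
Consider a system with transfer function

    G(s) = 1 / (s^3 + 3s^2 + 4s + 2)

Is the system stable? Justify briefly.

The denominator s^3 + 3s^2 + 4s + 2 factors as (s^2 + 2s + 2)(s + 1), giving poles at s = -1 ± j, -1.
Since all poles lie strictly in the left half-plane, the system is stable.

stable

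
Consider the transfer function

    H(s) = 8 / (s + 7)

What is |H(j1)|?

|H(j1)| ≈ 1.131

Substitute s = j1: numerator = 8, denominator = 7 + j1.
|H(j1)| = |8| / |7 + j1| = 8 / 7.0711 ≈ 1.131.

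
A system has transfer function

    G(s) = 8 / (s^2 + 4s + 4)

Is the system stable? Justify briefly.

stable

The denominator s^2 + 4s + 4 factors as (s + 2)^2, giving poles at s = -2, -2.
Since all poles lie strictly in the left half-plane, the system is stable.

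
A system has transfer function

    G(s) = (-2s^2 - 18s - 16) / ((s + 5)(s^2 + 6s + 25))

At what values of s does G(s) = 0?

s = -8, -1

Set the numerator to zero: -2s^2 - 18s - 16 = 0, i.e. -2·(s^2 + 9s + 8) = 0.
Factoring: (s + 8)(s + 1) = 0.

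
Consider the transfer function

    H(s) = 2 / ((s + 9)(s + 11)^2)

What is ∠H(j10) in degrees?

At s = j10: numerator = 2, denominator = -2011 + j2190.
∠H = ∠num − ∠den = 0° − (132.56°) = -132.6°.

∠H(j10) ≈ -132.6°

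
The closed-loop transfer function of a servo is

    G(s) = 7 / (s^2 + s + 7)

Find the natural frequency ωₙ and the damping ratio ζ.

Compare the denominator to the standard form s^2 + 2ζωₙs + ωₙ².
ωₙ² = 7, so ωₙ = √7 ≈ 2.646 rad/s.
2ζωₙ = 1, so ζ = 1/(2·√7) ≈ 0.1890.

ωₙ ≈ 2.646 rad/s, ζ ≈ 0.1890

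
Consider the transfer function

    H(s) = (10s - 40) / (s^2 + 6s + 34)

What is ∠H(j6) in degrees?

At s = j6: numerator = -40 + j60, denominator = -2 + j36.
∠H = ∠num − ∠den = 123.69° − (93.180°) = 30.51°.

∠H(j6) ≈ 30.51°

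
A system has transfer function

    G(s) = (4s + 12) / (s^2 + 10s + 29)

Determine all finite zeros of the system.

Set the numerator to zero: 4s + 12 = 0, i.e. 4·(s + 3) = 0.
So s = -3.

s = -3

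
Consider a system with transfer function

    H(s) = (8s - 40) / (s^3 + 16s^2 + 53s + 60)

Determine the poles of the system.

The poles are the roots of the denominator s^3 + 16s^2 + 53s + 60 = 0.
Trying s = -12: the polynomial evaluates to 0, so (s + 12) is a factor.
Dividing out leaves s^2 + 4s + 5 = 0.
The quadratic formula then gives s = -2 ± 1j.

s = -2 ± j, -12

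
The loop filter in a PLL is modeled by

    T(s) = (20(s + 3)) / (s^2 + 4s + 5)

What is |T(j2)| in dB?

|T(j2)|_dB ≈ 19.0 dB

Substitute s = j2: numerator = 60 + j40, denominator = 1 + j8.
|T(j2)| = |60 + j40| / |1 + j8| = 72.111 / 8.0623 ≈ 8.944.
In decibels: 20·log₁₀(8.944) ≈ 19.0 dB.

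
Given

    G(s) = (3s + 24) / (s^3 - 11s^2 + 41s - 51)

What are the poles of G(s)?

The poles are the roots of the denominator s^3 - 11s^2 + 41s - 51 = 0.
Trying s = 3: the polynomial evaluates to 0, so (s - 3) is a factor.
Dividing out leaves s^2 - 8s + 17 = 0.
The quadratic formula then gives s = 4 ± 1j.

s = 4 ± j, 3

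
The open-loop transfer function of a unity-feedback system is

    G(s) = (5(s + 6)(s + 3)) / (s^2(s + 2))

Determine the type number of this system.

Type 2

The denominator has 2 factors of s at the origin (free integrators), so this is a Type 2 system.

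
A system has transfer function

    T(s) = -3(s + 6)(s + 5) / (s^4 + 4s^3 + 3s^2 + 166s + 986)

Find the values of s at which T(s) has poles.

s = 3 ± 5j, -5 ± 2j

The poles are the roots of the denominator s^4 + 4s^3 + 3s^2 + 166s + 986 = 0.
No real roots exist; factor into two real quadratics: (s^2 - 6s + 34)(s^2 + 10s + 29) = 0.
Each quadratic gives a conjugate pair via the quadratic formula.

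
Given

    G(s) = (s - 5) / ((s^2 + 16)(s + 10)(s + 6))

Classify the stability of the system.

The poles can be read from the denominator factors: s = 4j, -4j, -10, -6.
Since the simple pole(s) at s = ±4j lie on the jω-axis with none in the right half-plane, the system is marginally stable.

marginally stable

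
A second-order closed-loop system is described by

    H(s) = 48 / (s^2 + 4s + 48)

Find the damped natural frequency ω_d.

Comparing s^2 + 4s + 48 to s^2 + 2ζωₙs + ωₙ²: ωₙ = √48 ≈ 6.928 rad/s and ζ = 4/(2·√48) ≈ 0.2887.
ζωₙ = 4/2 = 2, so ω_d = ωₙ√(1−ζ²) = √(ωₙ² − (ζωₙ)²) = √(48 − 2²) = √44 ≈ 6.633 rad/s.

ω_d ≈ 6.633 rad/s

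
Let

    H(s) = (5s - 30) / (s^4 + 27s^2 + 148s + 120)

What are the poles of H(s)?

The poles are the roots of the denominator s^4 + 27s^2 + 148s + 120 = 0.
Trying s = -1: the polynomial evaluates to 0, so (s + 1) is a factor.
Dividing out leaves s^3 - s^2 + 28s + 120 = 0.
This factors further as (s^2 - 4s + 40)(s + 3) = 0.

s = -1, 2 + 6j, 2 - 6j, -3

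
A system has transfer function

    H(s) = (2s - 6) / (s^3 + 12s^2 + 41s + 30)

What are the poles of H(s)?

The poles are the roots of the denominator s^3 + 12s^2 + 41s + 30 = 0.
Trying s = -1: the polynomial evaluates to 0, so (s + 1) is a factor.
Dividing out leaves s^2 + 11s + 30 = 0.
Factoring the quadratic: (s + 6)(s + 5) = 0.

s = -1, -6, -5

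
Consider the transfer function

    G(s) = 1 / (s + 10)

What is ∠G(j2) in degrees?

At s = j2: numerator = 1, denominator = 10 + j2.
∠G = ∠num − ∠den = 0° − (11.310°) = -11.31°.

∠G(j2) ≈ -11.31°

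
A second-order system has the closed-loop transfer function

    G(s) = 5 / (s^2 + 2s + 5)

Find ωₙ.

Compare the denominator to the standard form s^2 + 2ζωₙs + ωₙ².
ωₙ² = 5, so ωₙ = √5 ≈ 2.236 rad/s.

ωₙ ≈ 2.236 rad/s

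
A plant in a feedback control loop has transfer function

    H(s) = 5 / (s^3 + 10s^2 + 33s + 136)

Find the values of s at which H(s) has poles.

The poles are the roots of the denominator s^3 + 10s^2 + 33s + 136 = 0.
Trying s = -8: the polynomial evaluates to 0, so (s + 8) is a factor.
Dividing out leaves s^2 + 2s + 17 = 0.
The quadratic formula then gives s = -1 ± 4j.

s = -1 + 4j, -1 - 4j, -8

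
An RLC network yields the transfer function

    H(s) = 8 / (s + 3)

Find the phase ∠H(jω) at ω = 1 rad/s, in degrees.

∠H(j1) ≈ -18.43°

At s = j1: numerator = 8, denominator = 3 + j1.
∠H = ∠num − ∠den = 0° − (18.435°) = -18.43°.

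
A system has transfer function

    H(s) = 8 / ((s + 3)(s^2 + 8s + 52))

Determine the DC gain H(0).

H(0) = 2/39 ≈ 0.05128

Set s = 0: H(0) = (8) / (156) = 2/39.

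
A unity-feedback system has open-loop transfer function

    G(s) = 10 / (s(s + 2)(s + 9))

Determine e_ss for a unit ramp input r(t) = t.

e_ss = 1.800

G(s) has one pole at the origin.
This is a Type 1 system. Kv = lim_{s→0} s·G(s) = 10/18 = 5/9.
e_ss = 1/Kv = 1/(5/9) = 9/5 ≈ 1.800.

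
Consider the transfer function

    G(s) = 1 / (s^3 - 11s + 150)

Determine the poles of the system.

The poles are the roots of the denominator s^3 - 11s + 150 = 0.
Trying s = -6: the polynomial evaluates to 0, so (s + 6) is a factor.
Dividing out leaves s^2 - 6s + 25 = 0.
The quadratic formula then gives s = 3 ± 4j.

s = 3 ± 4j, -6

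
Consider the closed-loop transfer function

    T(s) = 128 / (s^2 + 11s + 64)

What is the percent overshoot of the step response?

%OS ≈ 5.11%

Comparing s^2 + 11s + 64 to s^2 + 2ζωₙs + ωₙ²: ωₙ = 8 rad/s and ζ = 11/(2·8) = 0.6875.
%OS = 100·exp(−πζ/√(1−ζ²)) = 100·exp(−π·0.6875/√(1−0.6875²)) ≈ 5.11%.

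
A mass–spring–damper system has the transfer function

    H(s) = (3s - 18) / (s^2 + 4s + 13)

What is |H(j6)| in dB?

|H(j6)|_dB ≈ -2.32 dB

Substitute s = j6: numerator = -18 + j18, denominator = -23 + j24.
|H(j6)| = |-18 + j18| / |-23 + j24| = 25.456 / 33.242 ≈ 0.7658.
In decibels: 20·log₁₀(0.7658) ≈ -2.32 dB.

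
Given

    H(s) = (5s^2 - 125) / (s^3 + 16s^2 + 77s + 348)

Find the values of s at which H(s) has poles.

s = -2 + 5j, -2 - 5j, -12

The poles are the roots of the denominator s^3 + 16s^2 + 77s + 348 = 0.
Trying s = -12: the polynomial evaluates to 0, so (s + 12) is a factor.
Dividing out leaves s^2 + 4s + 29 = 0.
The quadratic formula then gives s = -2 ± 5j.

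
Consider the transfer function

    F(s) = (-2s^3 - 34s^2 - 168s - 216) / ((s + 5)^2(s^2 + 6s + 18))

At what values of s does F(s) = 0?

s = -6, -9, -2

Set the numerator to zero: -2s^3 - 34s^2 - 168s - 216 = 0, i.e. -2·(s^3 + 17s^2 + 84s + 108) = 0.
Factoring: (s + 6)(s + 9)(s + 2) = 0.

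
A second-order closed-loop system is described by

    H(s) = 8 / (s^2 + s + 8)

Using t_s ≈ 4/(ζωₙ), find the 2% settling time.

Comparing s^2 + s + 8 to s^2 + 2ζωₙs + ωₙ²: ωₙ = √8 ≈ 2.828 rad/s and ζ = 1/(2·√8) ≈ 0.1768.
ζωₙ = 1/2 = 0.5, so t_s ≈ 4/(ζωₙ) = 4/0.5 = 8 s.

t_s ≈ 8 s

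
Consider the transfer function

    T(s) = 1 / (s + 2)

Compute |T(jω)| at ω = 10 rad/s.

Substitute s = j10: numerator = 1, denominator = 2 + j10.
|T(j10)| = |1| / |2 + j10| = 1 / 10.198 ≈ 0.09806.

|T(j10)| ≈ 0.09806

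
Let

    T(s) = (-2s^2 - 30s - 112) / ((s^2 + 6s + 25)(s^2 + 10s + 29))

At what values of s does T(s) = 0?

Set the numerator to zero: -2s^2 - 30s - 112 = 0, i.e. -2·(s^2 + 15s + 56) = 0.
Factoring: (s + 7)(s + 8) = 0.

s = -7, -8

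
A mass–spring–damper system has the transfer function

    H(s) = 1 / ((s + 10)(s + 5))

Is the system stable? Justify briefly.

The poles can be read from the denominator factors: s = -10, -5.
Since all poles lie strictly in the left half-plane, the system is stable.

stable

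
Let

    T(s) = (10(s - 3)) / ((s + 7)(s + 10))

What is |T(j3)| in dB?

|T(j3)|_dB ≈ -5.46 dB

Substitute s = j3: numerator = -30 + j30, denominator = 61 + j51.
|T(j3)| = |-30 + j30| / |61 + j51| = 42.426 / 79.511 ≈ 0.5336.
In decibels: 20·log₁₀(0.5336) ≈ -5.46 dB.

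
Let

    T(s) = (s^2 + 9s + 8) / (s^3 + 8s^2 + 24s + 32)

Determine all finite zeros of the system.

s = -1, -8

Set the numerator to zero: s^2 + 9s + 8 = 0.
Factoring: (s + 1)(s + 8) = 0.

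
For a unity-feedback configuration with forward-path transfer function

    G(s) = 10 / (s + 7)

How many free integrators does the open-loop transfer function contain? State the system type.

Type 0

The denominator has no factor of s at the origin — no free integrator — so this is a Type 0 system.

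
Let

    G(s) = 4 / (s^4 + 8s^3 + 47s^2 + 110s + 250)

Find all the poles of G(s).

The poles are the roots of the denominator s^4 + 8s^3 + 47s^2 + 110s + 250 = 0.
No real roots exist; factor into two real quadratics: (s^2 + 6s + 25)(s^2 + 2s + 10) = 0.
Each quadratic gives a conjugate pair via the quadratic formula.

s = -3 + 4j, -3 - 4j, -1 + 3j, -1 - 3j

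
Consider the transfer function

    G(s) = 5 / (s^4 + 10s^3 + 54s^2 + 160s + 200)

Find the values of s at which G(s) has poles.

s = -2 + 4j, -2 - 4j, -3 + j, -3 - j

The poles are the roots of the denominator s^4 + 10s^3 + 54s^2 + 160s + 200 = 0.
No real roots exist; factor into two real quadratics: (s^2 + 4s + 20)(s^2 + 6s + 10) = 0.
Each quadratic gives a conjugate pair via the quadratic formula.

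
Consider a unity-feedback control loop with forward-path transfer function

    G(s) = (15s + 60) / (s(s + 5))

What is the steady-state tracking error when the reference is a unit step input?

e_ss = 0

G(s) has one pole at the origin.
This is a Type 1 system; for a step input the steady-state error is zero.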